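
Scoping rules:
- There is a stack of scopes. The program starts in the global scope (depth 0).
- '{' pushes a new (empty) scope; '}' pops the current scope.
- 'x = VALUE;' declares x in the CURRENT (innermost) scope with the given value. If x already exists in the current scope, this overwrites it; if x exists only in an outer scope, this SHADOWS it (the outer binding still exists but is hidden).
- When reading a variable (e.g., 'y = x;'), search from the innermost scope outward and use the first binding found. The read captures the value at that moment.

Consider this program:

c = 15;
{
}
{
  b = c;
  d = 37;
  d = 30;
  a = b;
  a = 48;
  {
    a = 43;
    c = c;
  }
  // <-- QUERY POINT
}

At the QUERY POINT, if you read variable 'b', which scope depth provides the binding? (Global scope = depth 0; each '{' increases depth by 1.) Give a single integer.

Step 1: declare c=15 at depth 0
Step 2: enter scope (depth=1)
Step 3: exit scope (depth=0)
Step 4: enter scope (depth=1)
Step 5: declare b=(read c)=15 at depth 1
Step 6: declare d=37 at depth 1
Step 7: declare d=30 at depth 1
Step 8: declare a=(read b)=15 at depth 1
Step 9: declare a=48 at depth 1
Step 10: enter scope (depth=2)
Step 11: declare a=43 at depth 2
Step 12: declare c=(read c)=15 at depth 2
Step 13: exit scope (depth=1)
Visible at query point: a=48 b=15 c=15 d=30

Answer: 1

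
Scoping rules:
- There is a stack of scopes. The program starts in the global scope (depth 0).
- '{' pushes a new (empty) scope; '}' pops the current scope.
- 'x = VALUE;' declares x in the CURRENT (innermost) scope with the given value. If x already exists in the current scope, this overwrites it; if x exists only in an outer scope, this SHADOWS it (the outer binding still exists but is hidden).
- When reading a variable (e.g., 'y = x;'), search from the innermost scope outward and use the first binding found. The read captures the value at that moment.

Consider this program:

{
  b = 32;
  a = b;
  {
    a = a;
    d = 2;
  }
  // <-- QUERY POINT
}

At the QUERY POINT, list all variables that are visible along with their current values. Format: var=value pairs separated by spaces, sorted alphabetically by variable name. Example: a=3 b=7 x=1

Step 1: enter scope (depth=1)
Step 2: declare b=32 at depth 1
Step 3: declare a=(read b)=32 at depth 1
Step 4: enter scope (depth=2)
Step 5: declare a=(read a)=32 at depth 2
Step 6: declare d=2 at depth 2
Step 7: exit scope (depth=1)
Visible at query point: a=32 b=32

Answer: a=32 b=32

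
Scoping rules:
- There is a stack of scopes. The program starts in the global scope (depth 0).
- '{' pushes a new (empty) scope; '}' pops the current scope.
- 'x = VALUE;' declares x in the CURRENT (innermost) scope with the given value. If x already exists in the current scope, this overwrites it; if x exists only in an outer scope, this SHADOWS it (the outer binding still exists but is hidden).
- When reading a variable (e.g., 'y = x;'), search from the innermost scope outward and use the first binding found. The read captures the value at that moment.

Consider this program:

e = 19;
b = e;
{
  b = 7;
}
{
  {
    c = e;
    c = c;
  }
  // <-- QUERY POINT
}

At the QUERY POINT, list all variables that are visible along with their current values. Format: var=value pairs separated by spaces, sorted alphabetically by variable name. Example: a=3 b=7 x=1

Step 1: declare e=19 at depth 0
Step 2: declare b=(read e)=19 at depth 0
Step 3: enter scope (depth=1)
Step 4: declare b=7 at depth 1
Step 5: exit scope (depth=0)
Step 6: enter scope (depth=1)
Step 7: enter scope (depth=2)
Step 8: declare c=(read e)=19 at depth 2
Step 9: declare c=(read c)=19 at depth 2
Step 10: exit scope (depth=1)
Visible at query point: b=19 e=19

Answer: b=19 e=19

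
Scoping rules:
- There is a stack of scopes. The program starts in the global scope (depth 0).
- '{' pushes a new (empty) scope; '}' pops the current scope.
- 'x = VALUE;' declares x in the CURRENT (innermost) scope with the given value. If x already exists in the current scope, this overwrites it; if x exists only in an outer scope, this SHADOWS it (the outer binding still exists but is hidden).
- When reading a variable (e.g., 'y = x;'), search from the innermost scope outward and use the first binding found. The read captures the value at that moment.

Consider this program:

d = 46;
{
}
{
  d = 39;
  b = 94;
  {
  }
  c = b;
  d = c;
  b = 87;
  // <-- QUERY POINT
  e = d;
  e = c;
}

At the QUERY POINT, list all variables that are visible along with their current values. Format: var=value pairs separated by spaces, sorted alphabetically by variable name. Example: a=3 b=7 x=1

Step 1: declare d=46 at depth 0
Step 2: enter scope (depth=1)
Step 3: exit scope (depth=0)
Step 4: enter scope (depth=1)
Step 5: declare d=39 at depth 1
Step 6: declare b=94 at depth 1
Step 7: enter scope (depth=2)
Step 8: exit scope (depth=1)
Step 9: declare c=(read b)=94 at depth 1
Step 10: declare d=(read c)=94 at depth 1
Step 11: declare b=87 at depth 1
Visible at query point: b=87 c=94 d=94

Answer: b=87 c=94 d=94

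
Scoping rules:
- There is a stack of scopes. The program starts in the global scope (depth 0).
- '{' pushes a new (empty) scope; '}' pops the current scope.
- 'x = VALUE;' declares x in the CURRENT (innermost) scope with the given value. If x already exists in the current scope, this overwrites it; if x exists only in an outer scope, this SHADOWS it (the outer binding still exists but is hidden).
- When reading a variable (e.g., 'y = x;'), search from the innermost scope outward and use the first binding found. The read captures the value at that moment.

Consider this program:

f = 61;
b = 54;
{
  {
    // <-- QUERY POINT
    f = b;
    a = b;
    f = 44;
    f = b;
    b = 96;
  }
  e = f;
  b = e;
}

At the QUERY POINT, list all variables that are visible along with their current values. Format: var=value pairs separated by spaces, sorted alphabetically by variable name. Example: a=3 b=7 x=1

Answer: b=54 f=61

Derivation:
Step 1: declare f=61 at depth 0
Step 2: declare b=54 at depth 0
Step 3: enter scope (depth=1)
Step 4: enter scope (depth=2)
Visible at query point: b=54 f=61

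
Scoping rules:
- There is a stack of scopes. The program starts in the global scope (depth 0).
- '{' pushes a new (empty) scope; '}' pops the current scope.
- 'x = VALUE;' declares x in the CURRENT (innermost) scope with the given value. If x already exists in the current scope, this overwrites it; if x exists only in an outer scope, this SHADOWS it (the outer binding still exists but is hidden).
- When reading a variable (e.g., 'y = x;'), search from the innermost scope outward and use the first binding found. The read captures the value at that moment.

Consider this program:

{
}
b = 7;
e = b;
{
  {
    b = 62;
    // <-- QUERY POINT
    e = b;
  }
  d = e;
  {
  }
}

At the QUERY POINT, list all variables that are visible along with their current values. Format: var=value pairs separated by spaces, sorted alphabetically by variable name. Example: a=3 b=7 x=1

Answer: b=62 e=7

Derivation:
Step 1: enter scope (depth=1)
Step 2: exit scope (depth=0)
Step 3: declare b=7 at depth 0
Step 4: declare e=(read b)=7 at depth 0
Step 5: enter scope (depth=1)
Step 6: enter scope (depth=2)
Step 7: declare b=62 at depth 2
Visible at query point: b=62 e=7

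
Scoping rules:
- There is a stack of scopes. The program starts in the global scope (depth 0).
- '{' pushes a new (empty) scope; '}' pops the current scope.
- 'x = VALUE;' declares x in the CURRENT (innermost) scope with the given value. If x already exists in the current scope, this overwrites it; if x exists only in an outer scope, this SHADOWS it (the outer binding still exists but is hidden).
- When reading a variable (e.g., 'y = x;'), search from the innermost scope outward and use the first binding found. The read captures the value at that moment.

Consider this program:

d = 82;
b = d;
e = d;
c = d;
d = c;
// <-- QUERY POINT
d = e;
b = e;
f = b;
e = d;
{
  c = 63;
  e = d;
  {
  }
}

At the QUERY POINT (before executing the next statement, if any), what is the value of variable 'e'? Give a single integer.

Answer: 82

Derivation:
Step 1: declare d=82 at depth 0
Step 2: declare b=(read d)=82 at depth 0
Step 3: declare e=(read d)=82 at depth 0
Step 4: declare c=(read d)=82 at depth 0
Step 5: declare d=(read c)=82 at depth 0
Visible at query point: b=82 c=82 d=82 e=82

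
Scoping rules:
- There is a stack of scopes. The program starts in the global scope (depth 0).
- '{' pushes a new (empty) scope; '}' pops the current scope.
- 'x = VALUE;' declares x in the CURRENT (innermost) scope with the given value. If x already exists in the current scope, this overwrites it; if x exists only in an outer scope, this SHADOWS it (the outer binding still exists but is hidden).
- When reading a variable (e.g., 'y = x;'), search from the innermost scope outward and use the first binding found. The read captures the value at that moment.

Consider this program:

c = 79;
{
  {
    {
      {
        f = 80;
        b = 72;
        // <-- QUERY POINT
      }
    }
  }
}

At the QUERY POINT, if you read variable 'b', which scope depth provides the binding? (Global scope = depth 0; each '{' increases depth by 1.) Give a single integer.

Answer: 4

Derivation:
Step 1: declare c=79 at depth 0
Step 2: enter scope (depth=1)
Step 3: enter scope (depth=2)
Step 4: enter scope (depth=3)
Step 5: enter scope (depth=4)
Step 6: declare f=80 at depth 4
Step 7: declare b=72 at depth 4
Visible at query point: b=72 c=79 f=80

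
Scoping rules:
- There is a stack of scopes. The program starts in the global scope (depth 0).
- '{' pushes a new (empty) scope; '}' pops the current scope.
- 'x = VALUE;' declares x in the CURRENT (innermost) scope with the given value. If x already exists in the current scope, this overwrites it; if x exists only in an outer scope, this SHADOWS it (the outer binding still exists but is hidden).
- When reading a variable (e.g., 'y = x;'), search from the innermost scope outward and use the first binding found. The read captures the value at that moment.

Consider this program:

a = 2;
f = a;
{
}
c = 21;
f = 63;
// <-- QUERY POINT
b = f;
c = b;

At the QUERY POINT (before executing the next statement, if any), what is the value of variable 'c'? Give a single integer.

Step 1: declare a=2 at depth 0
Step 2: declare f=(read a)=2 at depth 0
Step 3: enter scope (depth=1)
Step 4: exit scope (depth=0)
Step 5: declare c=21 at depth 0
Step 6: declare f=63 at depth 0
Visible at query point: a=2 c=21 f=63

Answer: 21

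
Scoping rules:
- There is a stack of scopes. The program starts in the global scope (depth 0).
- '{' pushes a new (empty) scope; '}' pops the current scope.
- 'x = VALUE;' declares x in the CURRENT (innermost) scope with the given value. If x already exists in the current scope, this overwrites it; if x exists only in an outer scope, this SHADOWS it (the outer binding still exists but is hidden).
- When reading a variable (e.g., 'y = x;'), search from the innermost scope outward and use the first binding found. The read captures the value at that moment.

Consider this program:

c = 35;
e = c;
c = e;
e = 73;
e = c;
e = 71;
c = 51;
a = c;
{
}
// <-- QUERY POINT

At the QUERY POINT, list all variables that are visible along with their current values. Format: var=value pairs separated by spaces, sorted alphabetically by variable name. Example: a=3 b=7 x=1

Step 1: declare c=35 at depth 0
Step 2: declare e=(read c)=35 at depth 0
Step 3: declare c=(read e)=35 at depth 0
Step 4: declare e=73 at depth 0
Step 5: declare e=(read c)=35 at depth 0
Step 6: declare e=71 at depth 0
Step 7: declare c=51 at depth 0
Step 8: declare a=(read c)=51 at depth 0
Step 9: enter scope (depth=1)
Step 10: exit scope (depth=0)
Visible at query point: a=51 c=51 e=71

Answer: a=51 c=51 e=71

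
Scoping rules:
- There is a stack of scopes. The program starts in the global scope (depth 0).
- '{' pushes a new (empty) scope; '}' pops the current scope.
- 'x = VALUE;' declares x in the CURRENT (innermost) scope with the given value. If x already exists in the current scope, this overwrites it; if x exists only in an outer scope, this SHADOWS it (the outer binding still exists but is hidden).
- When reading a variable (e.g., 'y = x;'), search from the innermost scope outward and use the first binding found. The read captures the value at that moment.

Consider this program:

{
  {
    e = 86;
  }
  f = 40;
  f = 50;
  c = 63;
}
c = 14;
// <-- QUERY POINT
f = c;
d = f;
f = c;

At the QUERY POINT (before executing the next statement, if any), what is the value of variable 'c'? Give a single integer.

Step 1: enter scope (depth=1)
Step 2: enter scope (depth=2)
Step 3: declare e=86 at depth 2
Step 4: exit scope (depth=1)
Step 5: declare f=40 at depth 1
Step 6: declare f=50 at depth 1
Step 7: declare c=63 at depth 1
Step 8: exit scope (depth=0)
Step 9: declare c=14 at depth 0
Visible at query point: c=14

Answer: 14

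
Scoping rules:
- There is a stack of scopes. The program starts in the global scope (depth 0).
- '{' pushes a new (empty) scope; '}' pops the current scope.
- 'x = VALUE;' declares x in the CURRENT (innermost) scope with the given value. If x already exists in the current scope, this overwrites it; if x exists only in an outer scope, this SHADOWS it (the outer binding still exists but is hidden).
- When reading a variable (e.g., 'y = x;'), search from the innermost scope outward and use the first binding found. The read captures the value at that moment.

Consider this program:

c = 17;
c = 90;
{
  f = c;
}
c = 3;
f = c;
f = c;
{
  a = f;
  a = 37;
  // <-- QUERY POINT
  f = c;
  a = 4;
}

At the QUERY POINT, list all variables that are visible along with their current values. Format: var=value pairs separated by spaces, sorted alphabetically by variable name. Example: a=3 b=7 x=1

Step 1: declare c=17 at depth 0
Step 2: declare c=90 at depth 0
Step 3: enter scope (depth=1)
Step 4: declare f=(read c)=90 at depth 1
Step 5: exit scope (depth=0)
Step 6: declare c=3 at depth 0
Step 7: declare f=(read c)=3 at depth 0
Step 8: declare f=(read c)=3 at depth 0
Step 9: enter scope (depth=1)
Step 10: declare a=(read f)=3 at depth 1
Step 11: declare a=37 at depth 1
Visible at query point: a=37 c=3 f=3

Answer: a=37 c=3 f=3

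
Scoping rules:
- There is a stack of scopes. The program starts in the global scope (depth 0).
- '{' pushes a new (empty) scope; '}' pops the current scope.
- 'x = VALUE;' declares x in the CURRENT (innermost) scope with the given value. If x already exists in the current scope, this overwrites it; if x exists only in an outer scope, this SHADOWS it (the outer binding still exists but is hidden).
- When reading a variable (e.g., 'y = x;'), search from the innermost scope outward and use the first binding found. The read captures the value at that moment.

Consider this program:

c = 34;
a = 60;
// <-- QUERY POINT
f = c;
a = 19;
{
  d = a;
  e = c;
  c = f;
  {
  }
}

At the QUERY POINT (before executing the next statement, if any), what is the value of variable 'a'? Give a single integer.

Answer: 60

Derivation:
Step 1: declare c=34 at depth 0
Step 2: declare a=60 at depth 0
Visible at query point: a=60 c=34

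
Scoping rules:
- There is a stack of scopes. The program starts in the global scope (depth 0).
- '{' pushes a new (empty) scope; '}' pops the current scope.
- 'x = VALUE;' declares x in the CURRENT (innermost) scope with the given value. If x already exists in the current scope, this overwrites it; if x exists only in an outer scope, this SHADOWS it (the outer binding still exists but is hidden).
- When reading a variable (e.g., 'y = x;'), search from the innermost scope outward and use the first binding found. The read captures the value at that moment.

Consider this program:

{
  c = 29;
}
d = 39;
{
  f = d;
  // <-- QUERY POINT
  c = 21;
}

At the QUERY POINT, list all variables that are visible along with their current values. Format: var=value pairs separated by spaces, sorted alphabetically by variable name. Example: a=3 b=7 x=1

Answer: d=39 f=39

Derivation:
Step 1: enter scope (depth=1)
Step 2: declare c=29 at depth 1
Step 3: exit scope (depth=0)
Step 4: declare d=39 at depth 0
Step 5: enter scope (depth=1)
Step 6: declare f=(read d)=39 at depth 1
Visible at query point: d=39 f=39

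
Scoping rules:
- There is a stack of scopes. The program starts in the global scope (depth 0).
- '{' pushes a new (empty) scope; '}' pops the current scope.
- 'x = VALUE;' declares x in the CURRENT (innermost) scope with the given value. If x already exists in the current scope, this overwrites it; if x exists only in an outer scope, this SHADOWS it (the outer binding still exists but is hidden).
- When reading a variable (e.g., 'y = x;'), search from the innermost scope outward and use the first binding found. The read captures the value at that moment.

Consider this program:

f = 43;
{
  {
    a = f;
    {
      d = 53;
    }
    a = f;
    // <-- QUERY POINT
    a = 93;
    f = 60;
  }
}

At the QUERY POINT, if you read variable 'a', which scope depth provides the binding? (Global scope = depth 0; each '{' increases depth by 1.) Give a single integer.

Answer: 2

Derivation:
Step 1: declare f=43 at depth 0
Step 2: enter scope (depth=1)
Step 3: enter scope (depth=2)
Step 4: declare a=(read f)=43 at depth 2
Step 5: enter scope (depth=3)
Step 6: declare d=53 at depth 3
Step 7: exit scope (depth=2)
Step 8: declare a=(read f)=43 at depth 2
Visible at query point: a=43 f=43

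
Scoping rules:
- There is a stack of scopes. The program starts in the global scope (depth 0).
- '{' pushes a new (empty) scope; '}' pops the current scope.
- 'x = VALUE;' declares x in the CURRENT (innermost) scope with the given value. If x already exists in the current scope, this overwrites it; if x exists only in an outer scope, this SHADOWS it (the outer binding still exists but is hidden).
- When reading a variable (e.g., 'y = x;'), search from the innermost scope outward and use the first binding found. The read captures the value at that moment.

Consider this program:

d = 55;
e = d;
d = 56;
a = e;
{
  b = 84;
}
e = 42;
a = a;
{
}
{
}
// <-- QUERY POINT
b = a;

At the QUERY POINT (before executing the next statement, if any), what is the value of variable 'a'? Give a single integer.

Step 1: declare d=55 at depth 0
Step 2: declare e=(read d)=55 at depth 0
Step 3: declare d=56 at depth 0
Step 4: declare a=(read e)=55 at depth 0
Step 5: enter scope (depth=1)
Step 6: declare b=84 at depth 1
Step 7: exit scope (depth=0)
Step 8: declare e=42 at depth 0
Step 9: declare a=(read a)=55 at depth 0
Step 10: enter scope (depth=1)
Step 11: exit scope (depth=0)
Step 12: enter scope (depth=1)
Step 13: exit scope (depth=0)
Visible at query point: a=55 d=56 e=42

Answer: 55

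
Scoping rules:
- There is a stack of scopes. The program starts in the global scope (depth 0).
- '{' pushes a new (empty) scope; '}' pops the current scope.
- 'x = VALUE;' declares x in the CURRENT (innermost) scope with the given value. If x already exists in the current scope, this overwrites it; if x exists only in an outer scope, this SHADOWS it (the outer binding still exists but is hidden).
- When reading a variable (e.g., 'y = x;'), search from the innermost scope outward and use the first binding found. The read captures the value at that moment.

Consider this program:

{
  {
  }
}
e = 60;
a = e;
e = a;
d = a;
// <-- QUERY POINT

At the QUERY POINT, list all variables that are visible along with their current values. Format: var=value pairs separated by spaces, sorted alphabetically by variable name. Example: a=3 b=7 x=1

Step 1: enter scope (depth=1)
Step 2: enter scope (depth=2)
Step 3: exit scope (depth=1)
Step 4: exit scope (depth=0)
Step 5: declare e=60 at depth 0
Step 6: declare a=(read e)=60 at depth 0
Step 7: declare e=(read a)=60 at depth 0
Step 8: declare d=(read a)=60 at depth 0
Visible at query point: a=60 d=60 e=60

Answer: a=60 d=60 e=60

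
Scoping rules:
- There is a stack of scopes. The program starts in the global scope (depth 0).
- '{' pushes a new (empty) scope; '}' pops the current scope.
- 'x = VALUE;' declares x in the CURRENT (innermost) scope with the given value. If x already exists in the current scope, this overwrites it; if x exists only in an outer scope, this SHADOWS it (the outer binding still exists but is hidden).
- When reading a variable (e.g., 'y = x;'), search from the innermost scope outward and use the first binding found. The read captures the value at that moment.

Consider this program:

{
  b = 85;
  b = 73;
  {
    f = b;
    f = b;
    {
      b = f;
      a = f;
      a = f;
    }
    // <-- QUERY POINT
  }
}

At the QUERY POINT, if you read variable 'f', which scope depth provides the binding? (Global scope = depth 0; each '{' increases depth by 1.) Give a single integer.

Answer: 2

Derivation:
Step 1: enter scope (depth=1)
Step 2: declare b=85 at depth 1
Step 3: declare b=73 at depth 1
Step 4: enter scope (depth=2)
Step 5: declare f=(read b)=73 at depth 2
Step 6: declare f=(read b)=73 at depth 2
Step 7: enter scope (depth=3)
Step 8: declare b=(read f)=73 at depth 3
Step 9: declare a=(read f)=73 at depth 3
Step 10: declare a=(read f)=73 at depth 3
Step 11: exit scope (depth=2)
Visible at query point: b=73 f=73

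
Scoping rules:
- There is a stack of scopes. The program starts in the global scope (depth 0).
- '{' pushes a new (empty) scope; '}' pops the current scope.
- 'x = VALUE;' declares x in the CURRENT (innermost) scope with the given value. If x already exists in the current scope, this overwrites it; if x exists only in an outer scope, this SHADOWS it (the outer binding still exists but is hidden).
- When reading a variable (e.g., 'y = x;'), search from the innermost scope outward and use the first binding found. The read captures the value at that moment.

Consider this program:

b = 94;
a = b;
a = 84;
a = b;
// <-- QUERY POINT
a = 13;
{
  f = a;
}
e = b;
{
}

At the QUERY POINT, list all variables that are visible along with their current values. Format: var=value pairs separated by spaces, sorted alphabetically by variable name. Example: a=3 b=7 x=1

Step 1: declare b=94 at depth 0
Step 2: declare a=(read b)=94 at depth 0
Step 3: declare a=84 at depth 0
Step 4: declare a=(read b)=94 at depth 0
Visible at query point: a=94 b=94

Answer: a=94 b=94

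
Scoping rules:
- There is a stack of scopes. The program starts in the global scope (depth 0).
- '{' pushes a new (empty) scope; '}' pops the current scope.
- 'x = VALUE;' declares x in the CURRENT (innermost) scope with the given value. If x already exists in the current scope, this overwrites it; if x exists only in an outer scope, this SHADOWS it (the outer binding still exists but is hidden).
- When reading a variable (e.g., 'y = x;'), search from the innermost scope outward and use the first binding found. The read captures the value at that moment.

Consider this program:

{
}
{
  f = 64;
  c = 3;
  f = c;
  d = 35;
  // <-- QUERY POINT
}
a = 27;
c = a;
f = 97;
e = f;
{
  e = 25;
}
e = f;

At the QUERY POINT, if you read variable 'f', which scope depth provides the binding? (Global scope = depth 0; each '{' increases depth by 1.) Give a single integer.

Answer: 1

Derivation:
Step 1: enter scope (depth=1)
Step 2: exit scope (depth=0)
Step 3: enter scope (depth=1)
Step 4: declare f=64 at depth 1
Step 5: declare c=3 at depth 1
Step 6: declare f=(read c)=3 at depth 1
Step 7: declare d=35 at depth 1
Visible at query point: c=3 d=35 f=3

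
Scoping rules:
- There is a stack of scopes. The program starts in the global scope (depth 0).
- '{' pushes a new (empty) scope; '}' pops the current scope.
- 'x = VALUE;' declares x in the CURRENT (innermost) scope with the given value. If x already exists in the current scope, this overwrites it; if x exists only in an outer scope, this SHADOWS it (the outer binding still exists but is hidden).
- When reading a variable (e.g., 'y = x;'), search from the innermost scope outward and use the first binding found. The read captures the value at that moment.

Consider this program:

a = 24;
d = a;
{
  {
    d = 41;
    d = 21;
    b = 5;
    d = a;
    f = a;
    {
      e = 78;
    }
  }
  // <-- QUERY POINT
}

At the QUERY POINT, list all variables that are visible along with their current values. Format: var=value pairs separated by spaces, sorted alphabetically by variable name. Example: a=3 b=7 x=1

Answer: a=24 d=24

Derivation:
Step 1: declare a=24 at depth 0
Step 2: declare d=(read a)=24 at depth 0
Step 3: enter scope (depth=1)
Step 4: enter scope (depth=2)
Step 5: declare d=41 at depth 2
Step 6: declare d=21 at depth 2
Step 7: declare b=5 at depth 2
Step 8: declare d=(read a)=24 at depth 2
Step 9: declare f=(read a)=24 at depth 2
Step 10: enter scope (depth=3)
Step 11: declare e=78 at depth 3
Step 12: exit scope (depth=2)
Step 13: exit scope (depth=1)
Visible at query point: a=24 d=24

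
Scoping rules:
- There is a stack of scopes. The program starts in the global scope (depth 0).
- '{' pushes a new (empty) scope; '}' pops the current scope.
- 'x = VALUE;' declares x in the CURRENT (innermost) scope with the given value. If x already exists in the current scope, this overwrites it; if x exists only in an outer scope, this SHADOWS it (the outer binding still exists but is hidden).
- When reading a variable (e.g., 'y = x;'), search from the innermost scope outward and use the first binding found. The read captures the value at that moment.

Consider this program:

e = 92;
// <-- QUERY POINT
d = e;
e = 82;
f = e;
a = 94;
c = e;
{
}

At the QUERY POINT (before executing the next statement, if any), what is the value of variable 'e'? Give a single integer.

Step 1: declare e=92 at depth 0
Visible at query point: e=92

Answer: 92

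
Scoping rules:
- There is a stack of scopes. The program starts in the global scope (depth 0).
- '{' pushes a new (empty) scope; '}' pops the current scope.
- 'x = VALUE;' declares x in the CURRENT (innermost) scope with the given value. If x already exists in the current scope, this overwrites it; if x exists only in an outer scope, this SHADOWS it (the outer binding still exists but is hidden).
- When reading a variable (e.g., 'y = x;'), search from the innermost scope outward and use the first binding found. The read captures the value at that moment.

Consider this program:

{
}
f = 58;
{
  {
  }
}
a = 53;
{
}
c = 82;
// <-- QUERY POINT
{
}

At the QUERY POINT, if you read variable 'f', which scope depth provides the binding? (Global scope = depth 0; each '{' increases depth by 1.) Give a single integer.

Step 1: enter scope (depth=1)
Step 2: exit scope (depth=0)
Step 3: declare f=58 at depth 0
Step 4: enter scope (depth=1)
Step 5: enter scope (depth=2)
Step 6: exit scope (depth=1)
Step 7: exit scope (depth=0)
Step 8: declare a=53 at depth 0
Step 9: enter scope (depth=1)
Step 10: exit scope (depth=0)
Step 11: declare c=82 at depth 0
Visible at query point: a=53 c=82 f=58

Answer: 0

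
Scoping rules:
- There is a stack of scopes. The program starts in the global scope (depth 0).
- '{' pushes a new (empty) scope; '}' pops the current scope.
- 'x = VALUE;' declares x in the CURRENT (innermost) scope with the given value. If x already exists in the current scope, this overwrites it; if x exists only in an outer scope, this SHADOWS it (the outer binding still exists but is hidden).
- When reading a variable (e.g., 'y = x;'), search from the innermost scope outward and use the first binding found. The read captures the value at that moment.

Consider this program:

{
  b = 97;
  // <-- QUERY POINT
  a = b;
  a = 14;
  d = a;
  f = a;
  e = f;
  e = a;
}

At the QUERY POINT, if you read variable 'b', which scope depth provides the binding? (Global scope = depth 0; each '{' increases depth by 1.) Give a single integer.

Answer: 1

Derivation:
Step 1: enter scope (depth=1)
Step 2: declare b=97 at depth 1
Visible at query point: b=97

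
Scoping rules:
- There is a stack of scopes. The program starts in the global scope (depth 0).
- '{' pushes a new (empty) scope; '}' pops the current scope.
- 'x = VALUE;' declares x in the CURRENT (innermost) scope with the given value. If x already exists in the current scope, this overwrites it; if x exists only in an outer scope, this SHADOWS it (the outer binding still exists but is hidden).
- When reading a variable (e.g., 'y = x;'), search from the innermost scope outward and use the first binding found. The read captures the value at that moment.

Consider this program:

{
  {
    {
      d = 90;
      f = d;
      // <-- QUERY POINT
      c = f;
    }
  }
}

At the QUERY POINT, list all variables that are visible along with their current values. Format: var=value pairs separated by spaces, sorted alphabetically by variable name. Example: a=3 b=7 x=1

Answer: d=90 f=90

Derivation:
Step 1: enter scope (depth=1)
Step 2: enter scope (depth=2)
Step 3: enter scope (depth=3)
Step 4: declare d=90 at depth 3
Step 5: declare f=(read d)=90 at depth 3
Visible at query point: d=90 f=90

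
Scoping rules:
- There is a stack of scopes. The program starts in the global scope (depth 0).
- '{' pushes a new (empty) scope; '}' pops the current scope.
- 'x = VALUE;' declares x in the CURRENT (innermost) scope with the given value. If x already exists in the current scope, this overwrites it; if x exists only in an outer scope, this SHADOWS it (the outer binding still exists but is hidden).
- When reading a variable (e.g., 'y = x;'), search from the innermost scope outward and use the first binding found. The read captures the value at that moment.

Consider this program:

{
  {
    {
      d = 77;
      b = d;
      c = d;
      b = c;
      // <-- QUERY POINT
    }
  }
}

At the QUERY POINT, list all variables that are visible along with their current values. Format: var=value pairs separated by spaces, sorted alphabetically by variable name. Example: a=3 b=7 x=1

Answer: b=77 c=77 d=77

Derivation:
Step 1: enter scope (depth=1)
Step 2: enter scope (depth=2)
Step 3: enter scope (depth=3)
Step 4: declare d=77 at depth 3
Step 5: declare b=(read d)=77 at depth 3
Step 6: declare c=(read d)=77 at depth 3
Step 7: declare b=(read c)=77 at depth 3
Visible at query point: b=77 c=77 d=77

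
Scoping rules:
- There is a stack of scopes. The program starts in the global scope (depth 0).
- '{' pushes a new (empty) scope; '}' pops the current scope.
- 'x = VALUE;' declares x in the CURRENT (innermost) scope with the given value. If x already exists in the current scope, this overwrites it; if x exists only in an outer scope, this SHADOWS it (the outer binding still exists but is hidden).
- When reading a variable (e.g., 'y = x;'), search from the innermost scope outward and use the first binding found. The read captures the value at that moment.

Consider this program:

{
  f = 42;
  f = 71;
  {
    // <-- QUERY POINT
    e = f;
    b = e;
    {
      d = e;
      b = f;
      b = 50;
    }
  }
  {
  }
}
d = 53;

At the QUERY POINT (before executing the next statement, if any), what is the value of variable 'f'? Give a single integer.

Step 1: enter scope (depth=1)
Step 2: declare f=42 at depth 1
Step 3: declare f=71 at depth 1
Step 4: enter scope (depth=2)
Visible at query point: f=71

Answer: 71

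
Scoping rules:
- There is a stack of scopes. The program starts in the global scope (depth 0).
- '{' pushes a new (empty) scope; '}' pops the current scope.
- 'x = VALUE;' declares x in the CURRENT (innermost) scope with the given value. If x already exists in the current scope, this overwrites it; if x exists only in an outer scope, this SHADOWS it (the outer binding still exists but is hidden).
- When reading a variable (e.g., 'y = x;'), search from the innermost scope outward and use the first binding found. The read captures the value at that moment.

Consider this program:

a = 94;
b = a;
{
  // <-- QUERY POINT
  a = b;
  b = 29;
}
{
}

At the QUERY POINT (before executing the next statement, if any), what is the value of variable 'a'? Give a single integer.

Step 1: declare a=94 at depth 0
Step 2: declare b=(read a)=94 at depth 0
Step 3: enter scope (depth=1)
Visible at query point: a=94 b=94

Answer: 94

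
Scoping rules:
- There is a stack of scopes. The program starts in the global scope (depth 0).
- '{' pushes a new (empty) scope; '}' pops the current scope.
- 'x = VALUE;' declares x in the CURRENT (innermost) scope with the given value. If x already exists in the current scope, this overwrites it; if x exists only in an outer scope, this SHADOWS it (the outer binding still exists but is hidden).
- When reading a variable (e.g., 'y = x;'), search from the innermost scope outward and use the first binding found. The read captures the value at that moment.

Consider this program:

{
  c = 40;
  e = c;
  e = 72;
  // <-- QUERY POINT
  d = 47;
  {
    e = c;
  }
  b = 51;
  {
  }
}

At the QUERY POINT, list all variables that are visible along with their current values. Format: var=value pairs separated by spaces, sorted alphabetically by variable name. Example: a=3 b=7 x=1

Answer: c=40 e=72

Derivation:
Step 1: enter scope (depth=1)
Step 2: declare c=40 at depth 1
Step 3: declare e=(read c)=40 at depth 1
Step 4: declare e=72 at depth 1
Visible at query point: c=40 e=72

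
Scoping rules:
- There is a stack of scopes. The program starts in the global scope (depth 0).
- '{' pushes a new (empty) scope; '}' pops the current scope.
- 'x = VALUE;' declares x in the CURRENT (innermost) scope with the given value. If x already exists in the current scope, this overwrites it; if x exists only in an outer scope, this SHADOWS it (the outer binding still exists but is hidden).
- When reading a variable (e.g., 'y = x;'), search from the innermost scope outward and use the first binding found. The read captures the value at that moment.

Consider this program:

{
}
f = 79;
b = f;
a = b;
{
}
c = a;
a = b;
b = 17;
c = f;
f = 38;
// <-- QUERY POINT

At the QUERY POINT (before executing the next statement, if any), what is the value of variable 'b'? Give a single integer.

Answer: 17

Derivation:
Step 1: enter scope (depth=1)
Step 2: exit scope (depth=0)
Step 3: declare f=79 at depth 0
Step 4: declare b=(read f)=79 at depth 0
Step 5: declare a=(read b)=79 at depth 0
Step 6: enter scope (depth=1)
Step 7: exit scope (depth=0)
Step 8: declare c=(read a)=79 at depth 0
Step 9: declare a=(read b)=79 at depth 0
Step 10: declare b=17 at depth 0
Step 11: declare c=(read f)=79 at depth 0
Step 12: declare f=38 at depth 0
Visible at query point: a=79 b=17 c=79 f=38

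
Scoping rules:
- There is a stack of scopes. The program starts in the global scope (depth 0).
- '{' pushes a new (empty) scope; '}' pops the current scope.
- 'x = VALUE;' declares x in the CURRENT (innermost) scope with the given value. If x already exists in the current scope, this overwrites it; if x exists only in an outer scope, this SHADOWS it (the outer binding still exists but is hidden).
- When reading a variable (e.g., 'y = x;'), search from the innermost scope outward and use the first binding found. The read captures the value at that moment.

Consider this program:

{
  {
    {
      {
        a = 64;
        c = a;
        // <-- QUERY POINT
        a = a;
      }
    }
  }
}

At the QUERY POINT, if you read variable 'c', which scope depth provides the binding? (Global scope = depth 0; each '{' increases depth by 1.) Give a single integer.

Answer: 4

Derivation:
Step 1: enter scope (depth=1)
Step 2: enter scope (depth=2)
Step 3: enter scope (depth=3)
Step 4: enter scope (depth=4)
Step 5: declare a=64 at depth 4
Step 6: declare c=(read a)=64 at depth 4
Visible at query point: a=64 c=64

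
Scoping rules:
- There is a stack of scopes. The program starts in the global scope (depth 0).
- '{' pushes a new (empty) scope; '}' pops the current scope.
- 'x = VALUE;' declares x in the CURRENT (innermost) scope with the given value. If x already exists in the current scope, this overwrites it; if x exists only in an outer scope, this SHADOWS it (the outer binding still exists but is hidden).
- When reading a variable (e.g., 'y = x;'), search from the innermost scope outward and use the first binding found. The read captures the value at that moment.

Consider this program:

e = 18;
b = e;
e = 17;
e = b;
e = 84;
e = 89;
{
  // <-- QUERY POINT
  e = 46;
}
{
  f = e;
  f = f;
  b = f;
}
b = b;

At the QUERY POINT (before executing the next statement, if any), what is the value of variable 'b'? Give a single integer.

Answer: 18

Derivation:
Step 1: declare e=18 at depth 0
Step 2: declare b=(read e)=18 at depth 0
Step 3: declare e=17 at depth 0
Step 4: declare e=(read b)=18 at depth 0
Step 5: declare e=84 at depth 0
Step 6: declare e=89 at depth 0
Step 7: enter scope (depth=1)
Visible at query point: b=18 e=89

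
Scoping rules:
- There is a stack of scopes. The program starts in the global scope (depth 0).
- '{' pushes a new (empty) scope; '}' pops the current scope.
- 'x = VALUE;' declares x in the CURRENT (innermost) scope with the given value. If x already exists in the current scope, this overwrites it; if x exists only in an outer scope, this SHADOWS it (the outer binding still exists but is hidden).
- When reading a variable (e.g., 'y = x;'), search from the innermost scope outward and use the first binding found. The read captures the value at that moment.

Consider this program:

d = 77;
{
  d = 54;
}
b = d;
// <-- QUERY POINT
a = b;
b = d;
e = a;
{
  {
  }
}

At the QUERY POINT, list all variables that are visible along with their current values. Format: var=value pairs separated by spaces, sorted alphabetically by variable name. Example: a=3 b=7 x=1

Step 1: declare d=77 at depth 0
Step 2: enter scope (depth=1)
Step 3: declare d=54 at depth 1
Step 4: exit scope (depth=0)
Step 5: declare b=(read d)=77 at depth 0
Visible at query point: b=77 d=77

Answer: b=77 d=77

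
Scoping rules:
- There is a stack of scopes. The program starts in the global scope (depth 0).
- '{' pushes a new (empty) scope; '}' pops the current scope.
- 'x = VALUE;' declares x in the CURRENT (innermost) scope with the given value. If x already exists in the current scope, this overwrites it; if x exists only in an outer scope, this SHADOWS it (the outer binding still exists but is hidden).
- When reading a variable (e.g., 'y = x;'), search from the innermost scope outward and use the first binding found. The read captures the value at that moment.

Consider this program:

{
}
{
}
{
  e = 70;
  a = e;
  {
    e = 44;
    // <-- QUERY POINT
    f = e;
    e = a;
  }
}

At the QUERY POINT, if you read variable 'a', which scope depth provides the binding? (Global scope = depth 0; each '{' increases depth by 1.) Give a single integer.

Answer: 1

Derivation:
Step 1: enter scope (depth=1)
Step 2: exit scope (depth=0)
Step 3: enter scope (depth=1)
Step 4: exit scope (depth=0)
Step 5: enter scope (depth=1)
Step 6: declare e=70 at depth 1
Step 7: declare a=(read e)=70 at depth 1
Step 8: enter scope (depth=2)
Step 9: declare e=44 at depth 2
Visible at query point: a=70 e=44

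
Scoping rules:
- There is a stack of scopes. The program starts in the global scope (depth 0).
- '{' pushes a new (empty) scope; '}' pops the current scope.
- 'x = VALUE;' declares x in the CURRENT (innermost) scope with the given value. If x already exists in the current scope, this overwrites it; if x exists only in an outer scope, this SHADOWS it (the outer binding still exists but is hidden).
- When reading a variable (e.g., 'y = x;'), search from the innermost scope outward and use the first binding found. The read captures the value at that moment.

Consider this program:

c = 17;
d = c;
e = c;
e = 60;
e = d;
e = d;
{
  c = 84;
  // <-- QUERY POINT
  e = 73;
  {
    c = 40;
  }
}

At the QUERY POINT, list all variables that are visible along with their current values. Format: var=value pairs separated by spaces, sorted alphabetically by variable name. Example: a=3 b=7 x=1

Step 1: declare c=17 at depth 0
Step 2: declare d=(read c)=17 at depth 0
Step 3: declare e=(read c)=17 at depth 0
Step 4: declare e=60 at depth 0
Step 5: declare e=(read d)=17 at depth 0
Step 6: declare e=(read d)=17 at depth 0
Step 7: enter scope (depth=1)
Step 8: declare c=84 at depth 1
Visible at query point: c=84 d=17 e=17

Answer: c=84 d=17 e=17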